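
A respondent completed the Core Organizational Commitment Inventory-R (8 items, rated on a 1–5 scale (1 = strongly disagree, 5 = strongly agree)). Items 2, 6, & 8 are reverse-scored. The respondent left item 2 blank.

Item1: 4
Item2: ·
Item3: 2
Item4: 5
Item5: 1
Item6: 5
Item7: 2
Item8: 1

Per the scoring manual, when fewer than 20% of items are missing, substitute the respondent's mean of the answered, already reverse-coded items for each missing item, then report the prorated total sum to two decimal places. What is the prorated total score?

22.86

Reverse-coded (reverse-coded value = 6 − response):
  item 6: 6 − 5 = 1
  item 8: 6 − 1 = 5
Completed scored items (7 of 8): 4, 2, 5, 1, 1, 2, 5; sum = 20.
Person mean = 20 / 7 ≈ 2.8571
Prorated total = (20 / 7) × 8 = 22.86 (to 2 dp)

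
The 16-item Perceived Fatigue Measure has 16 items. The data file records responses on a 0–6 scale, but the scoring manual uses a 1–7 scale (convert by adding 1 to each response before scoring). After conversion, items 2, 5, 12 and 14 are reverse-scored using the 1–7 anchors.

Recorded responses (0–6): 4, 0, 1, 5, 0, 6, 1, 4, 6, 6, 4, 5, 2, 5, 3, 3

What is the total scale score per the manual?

Convert to 1–7: 5, 1, 2, 6, 1, 7, 2, 5, 7, 7, 5, 6, 3, 6, 4, 4
Reverse-coded (on a 1–7 scale, reversed = 8 − raw):
  item 2: 8 − 1 = 7
  item 5: 8 − 1 = 7
  item 12: 8 − 6 = 2
  item 14: 8 − 6 = 2
Scored: 5, 7, 2, 6, 7, 7, 2, 5, 7, 7, 5, 2, 3, 2, 4, 4
Total = 75

75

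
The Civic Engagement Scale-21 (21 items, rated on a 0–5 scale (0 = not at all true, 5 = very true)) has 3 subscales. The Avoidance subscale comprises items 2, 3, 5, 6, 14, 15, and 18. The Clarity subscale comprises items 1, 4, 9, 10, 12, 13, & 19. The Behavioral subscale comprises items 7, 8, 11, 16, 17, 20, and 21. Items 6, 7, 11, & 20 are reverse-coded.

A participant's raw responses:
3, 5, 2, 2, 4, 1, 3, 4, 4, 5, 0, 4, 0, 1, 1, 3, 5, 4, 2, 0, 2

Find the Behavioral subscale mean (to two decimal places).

3.71

Behavioral items: 7, 8, 11, 16, 17, 20, 21.
Of these, items 7, 11 and 20 are reverse-coded; reverse-coded value = 5 − response.
  item 7: 5 − 3 = 2
  item 8: 4
  item 11: 5 − 0 = 5
  item 16: 3
  item 17: 5
  item 20: 5 − 0 = 5
  item 21: 2
Sum = 2 + 4 + 5 + 3 + 5 + 5 + 2 = 26
Mean = 26 / 7 = 3.71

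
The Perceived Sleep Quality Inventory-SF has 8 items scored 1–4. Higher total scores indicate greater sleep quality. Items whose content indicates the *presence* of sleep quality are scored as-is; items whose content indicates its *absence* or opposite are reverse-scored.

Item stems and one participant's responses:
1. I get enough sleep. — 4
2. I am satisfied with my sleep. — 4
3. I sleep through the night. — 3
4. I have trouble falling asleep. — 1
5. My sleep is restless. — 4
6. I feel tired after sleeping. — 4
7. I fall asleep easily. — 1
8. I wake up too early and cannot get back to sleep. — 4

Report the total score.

Items 4, 5, 6, 8 describe the absence/opposite of sleep quality → reverse-score.
on a 1–4 scale, reversed = 5 − raw.
  item 1: 4
  item 2: 4
  item 3: 3
  item 4: 5 − 1 = 4
  item 5: 5 − 4 = 1
  item 6: 5 − 4 = 1
  item 7: 1
  item 8: 5 − 4 = 1
Total = 4 + 4 + 3 + 4 + 1 + 1 + 1 + 1 = 19

19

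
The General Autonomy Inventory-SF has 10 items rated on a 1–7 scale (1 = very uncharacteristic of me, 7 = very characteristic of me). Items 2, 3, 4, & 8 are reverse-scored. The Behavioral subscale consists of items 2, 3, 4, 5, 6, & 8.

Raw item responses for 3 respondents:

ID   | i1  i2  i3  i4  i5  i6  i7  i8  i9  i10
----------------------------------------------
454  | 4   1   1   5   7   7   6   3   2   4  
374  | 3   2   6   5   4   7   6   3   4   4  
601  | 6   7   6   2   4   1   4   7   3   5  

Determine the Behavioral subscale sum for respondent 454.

Respondent 454 raw: 4, 1, 1, 5, 7, 7, 6, 3, 2, 4.
Behavioral items: 2, 3, 4, 5, 6, 8.
Reverse-coded (reverse-coded value = 8 − response):
  item 2: 8 − 1 = 7
  item 3: 8 − 1 = 7
  item 4: 8 − 5 = 3
  item 5: 7
  item 6: 7
  item 8: 8 − 3 = 5
Sum = 7 + 7 + 3 + 7 + 7 + 5 = 36

36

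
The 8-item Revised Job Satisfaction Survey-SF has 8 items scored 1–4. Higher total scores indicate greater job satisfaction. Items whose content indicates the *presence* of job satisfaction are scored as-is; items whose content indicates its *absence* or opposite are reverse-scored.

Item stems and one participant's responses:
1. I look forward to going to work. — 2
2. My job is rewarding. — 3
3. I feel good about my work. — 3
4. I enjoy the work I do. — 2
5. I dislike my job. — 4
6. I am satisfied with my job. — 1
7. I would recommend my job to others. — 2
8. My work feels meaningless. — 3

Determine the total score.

16

Items 5, 8 describe the absence/opposite of job satisfaction → reverse-score.
reverse-coded value = 5 − response.
  item 1: 2
  item 2: 3
  item 3: 3
  item 4: 2
  item 5: 5 − 4 = 1
  item 6: 1
  item 7: 2
  item 8: 5 − 3 = 2
Total = 2 + 3 + 3 + 2 + 1 + 1 + 2 + 2 = 16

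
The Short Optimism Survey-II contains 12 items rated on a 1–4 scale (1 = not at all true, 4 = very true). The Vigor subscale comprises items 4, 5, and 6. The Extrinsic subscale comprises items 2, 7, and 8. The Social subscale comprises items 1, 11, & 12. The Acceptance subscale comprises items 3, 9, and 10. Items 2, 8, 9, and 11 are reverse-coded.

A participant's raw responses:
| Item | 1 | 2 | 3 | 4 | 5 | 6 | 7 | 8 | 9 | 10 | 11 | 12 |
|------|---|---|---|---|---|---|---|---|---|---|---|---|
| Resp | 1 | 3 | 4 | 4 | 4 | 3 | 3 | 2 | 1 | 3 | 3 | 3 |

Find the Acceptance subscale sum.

Acceptance items: 3, 9, 10.
Of these, item 9 is reverse-coded; reverse-coded value = 5 − response.
  item 3: 4
  item 9: 5 − 1 = 4
  item 10: 3
Sum = 4 + 4 + 3 = 11

11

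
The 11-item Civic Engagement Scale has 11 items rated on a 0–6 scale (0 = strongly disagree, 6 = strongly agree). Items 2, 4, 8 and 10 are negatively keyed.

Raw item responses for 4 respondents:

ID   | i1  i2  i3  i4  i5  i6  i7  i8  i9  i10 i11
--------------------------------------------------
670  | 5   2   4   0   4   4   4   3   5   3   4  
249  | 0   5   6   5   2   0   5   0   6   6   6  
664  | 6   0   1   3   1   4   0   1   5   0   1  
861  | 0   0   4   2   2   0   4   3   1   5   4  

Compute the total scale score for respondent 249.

33

Respondent 249 raw: 0, 5, 6, 5, 2, 0, 5, 0, 6, 6, 6.
Reverse-coded (reversed = (0+6) − raw = 6 − raw):
  item 1: 0
  item 2: 6 − 5 = 1
  item 3: 6
  item 4: 6 − 5 = 1
  item 5: 2
  item 6: 0
  item 7: 5
  item 8: 6 − 0 = 6
  item 9: 6
  item 10: 6 − 6 = 0
  item 11: 6
Sum = 0 + 1 + 6 + 1 + 2 + 0 + 5 + 6 + 6 + 0 + 6 = 33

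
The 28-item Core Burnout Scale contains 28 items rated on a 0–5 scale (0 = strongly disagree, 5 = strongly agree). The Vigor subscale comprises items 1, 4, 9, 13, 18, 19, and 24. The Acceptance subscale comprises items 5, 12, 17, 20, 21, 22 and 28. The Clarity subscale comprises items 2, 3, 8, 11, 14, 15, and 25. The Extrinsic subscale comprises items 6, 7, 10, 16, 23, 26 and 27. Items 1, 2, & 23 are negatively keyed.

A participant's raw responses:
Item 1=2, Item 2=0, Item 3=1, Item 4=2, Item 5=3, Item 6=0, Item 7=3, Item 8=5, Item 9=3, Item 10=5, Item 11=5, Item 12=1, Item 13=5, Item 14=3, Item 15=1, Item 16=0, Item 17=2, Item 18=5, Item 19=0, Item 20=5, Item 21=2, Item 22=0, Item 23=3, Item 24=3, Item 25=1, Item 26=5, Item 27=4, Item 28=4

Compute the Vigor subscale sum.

21

Vigor items: 1, 4, 9, 13, 18, 19, 24.
Of these, item 1 is negatively keyed; on a 0–5 scale, reversed = 5 − raw.
  item 1: 5 − 2 = 3
  item 4: 2
  item 9: 3
  item 13: 5
  item 18: 5
  item 19: 0
  item 24: 3
Sum = 3 + 2 + 3 + 5 + 5 + 0 + 3 = 21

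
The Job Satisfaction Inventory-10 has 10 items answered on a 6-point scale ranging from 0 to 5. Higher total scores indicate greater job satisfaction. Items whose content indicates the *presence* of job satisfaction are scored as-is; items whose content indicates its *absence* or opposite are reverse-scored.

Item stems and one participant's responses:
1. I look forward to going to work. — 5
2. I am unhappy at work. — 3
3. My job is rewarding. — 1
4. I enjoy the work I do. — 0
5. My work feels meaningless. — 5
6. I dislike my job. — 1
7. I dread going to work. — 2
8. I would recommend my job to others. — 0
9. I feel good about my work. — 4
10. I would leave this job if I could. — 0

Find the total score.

24

Items 2, 5, 6, 7, 10 describe the absence/opposite of job satisfaction → reverse-score.
reverse-coded value = 5 − response.
  item 1: 5
  item 2: 5 − 3 = 2
  item 3: 1
  item 4: 0
  item 5: 5 − 5 = 0
  item 6: 5 − 1 = 4
  item 7: 5 − 2 = 3
  item 8: 0
  item 9: 4
  item 10: 5 − 0 = 5
Total = 5 + 2 + 1 + 0 + 0 + 4 + 3 + 0 + 4 + 5 = 24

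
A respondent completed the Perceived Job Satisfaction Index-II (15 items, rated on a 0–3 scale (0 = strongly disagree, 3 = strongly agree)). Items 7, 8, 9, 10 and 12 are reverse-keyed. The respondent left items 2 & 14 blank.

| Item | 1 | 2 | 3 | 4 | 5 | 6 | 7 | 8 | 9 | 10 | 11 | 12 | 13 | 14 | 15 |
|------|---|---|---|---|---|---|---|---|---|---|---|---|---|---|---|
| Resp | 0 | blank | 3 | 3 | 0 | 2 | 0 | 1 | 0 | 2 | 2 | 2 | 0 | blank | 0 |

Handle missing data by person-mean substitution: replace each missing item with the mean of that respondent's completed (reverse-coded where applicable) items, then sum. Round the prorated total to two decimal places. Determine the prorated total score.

Reverse-coded (reversed = (0+3) − raw = 3 − raw):
  item 7: 3 − 0 = 3
  item 8: 3 − 1 = 2
  item 9: 3 − 0 = 3
  item 10: 3 − 2 = 1
  item 12: 3 − 2 = 1
Completed scored items (13 of 15): 0, 3, 3, 0, 2, 3, 2, 3, 1, 2, 1, 0, 0; sum = 20.
Person mean = 20 / 13 ≈ 1.5385
Prorated total = (20 / 13) × 15 = 23.08 (to 2 dp)

23.08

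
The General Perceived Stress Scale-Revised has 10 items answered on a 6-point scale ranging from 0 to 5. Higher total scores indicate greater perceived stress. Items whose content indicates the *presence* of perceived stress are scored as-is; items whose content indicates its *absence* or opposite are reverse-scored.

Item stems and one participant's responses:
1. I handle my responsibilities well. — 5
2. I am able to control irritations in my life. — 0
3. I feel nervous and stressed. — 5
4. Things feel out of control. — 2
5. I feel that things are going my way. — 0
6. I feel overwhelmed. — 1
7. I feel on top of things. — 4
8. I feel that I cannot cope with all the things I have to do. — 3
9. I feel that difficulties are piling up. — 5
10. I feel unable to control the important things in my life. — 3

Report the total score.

Items 1, 2, 5, 7 describe the absence/opposite of perceived stress → reverse-score.
on a 0–5 scale, reversed = 5 − raw.
  item 1: 5 − 5 = 0
  item 2: 5 − 0 = 5
  item 3: 5
  item 4: 2
  item 5: 5 − 0 = 5
  item 6: 1
  item 7: 5 − 4 = 1
  item 8: 3
  item 9: 5
  item 10: 3
Total = 0 + 5 + 5 + 2 + 5 + 1 + 1 + 3 + 5 + 3 = 30

30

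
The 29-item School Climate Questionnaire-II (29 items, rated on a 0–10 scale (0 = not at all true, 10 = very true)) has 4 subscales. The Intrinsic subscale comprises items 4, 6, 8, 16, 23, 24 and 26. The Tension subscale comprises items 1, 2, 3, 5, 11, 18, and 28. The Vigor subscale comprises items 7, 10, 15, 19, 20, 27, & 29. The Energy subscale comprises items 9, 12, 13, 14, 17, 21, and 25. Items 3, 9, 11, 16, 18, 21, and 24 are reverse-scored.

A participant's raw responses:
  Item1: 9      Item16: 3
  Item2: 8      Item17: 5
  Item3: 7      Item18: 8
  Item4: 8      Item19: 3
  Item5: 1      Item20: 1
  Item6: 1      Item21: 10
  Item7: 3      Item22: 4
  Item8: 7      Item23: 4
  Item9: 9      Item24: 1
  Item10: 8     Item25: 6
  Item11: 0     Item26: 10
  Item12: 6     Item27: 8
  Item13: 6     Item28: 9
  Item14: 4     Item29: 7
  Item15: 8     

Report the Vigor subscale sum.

Vigor items: 7, 10, 15, 19, 20, 27, 29.
  item 7: 3
  item 10: 8
  item 15: 8
  item 19: 3
  item 20: 1
  item 27: 8
  item 29: 7
Sum = 3 + 8 + 8 + 3 + 1 + 8 + 7 = 38

38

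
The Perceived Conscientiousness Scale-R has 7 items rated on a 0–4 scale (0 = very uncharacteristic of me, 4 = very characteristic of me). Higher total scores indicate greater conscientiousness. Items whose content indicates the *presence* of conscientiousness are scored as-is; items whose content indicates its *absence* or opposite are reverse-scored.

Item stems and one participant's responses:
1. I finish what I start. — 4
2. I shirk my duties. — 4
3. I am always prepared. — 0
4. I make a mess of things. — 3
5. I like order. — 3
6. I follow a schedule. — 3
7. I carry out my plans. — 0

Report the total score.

Items 2, 4 describe the absence/opposite of conscientiousness → reverse-score.
reversed = (0+4) − raw = 4 − raw.
  item 1: 4
  item 2: 4 − 4 = 0
  item 3: 0
  item 4: 4 − 3 = 1
  item 5: 3
  item 6: 3
  item 7: 0
Total = 4 + 0 + 0 + 1 + 3 + 3 + 0 = 11

11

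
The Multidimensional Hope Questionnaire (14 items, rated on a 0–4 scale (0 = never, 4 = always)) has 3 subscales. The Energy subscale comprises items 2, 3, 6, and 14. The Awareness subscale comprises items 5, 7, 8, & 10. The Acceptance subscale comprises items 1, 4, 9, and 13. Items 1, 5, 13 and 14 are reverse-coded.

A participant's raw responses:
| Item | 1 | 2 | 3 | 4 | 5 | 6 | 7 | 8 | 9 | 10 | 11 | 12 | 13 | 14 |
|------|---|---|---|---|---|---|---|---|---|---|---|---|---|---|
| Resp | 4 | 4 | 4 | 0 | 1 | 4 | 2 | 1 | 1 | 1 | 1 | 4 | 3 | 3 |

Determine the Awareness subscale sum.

Awareness items: 5, 7, 8, 10.
Of these, item 5 is reverse-coded; on a 0–4 scale, reversed = 4 − raw.
  item 5: 4 − 1 = 3
  item 7: 2
  item 8: 1
  item 10: 1
Sum = 3 + 2 + 1 + 1 = 7

7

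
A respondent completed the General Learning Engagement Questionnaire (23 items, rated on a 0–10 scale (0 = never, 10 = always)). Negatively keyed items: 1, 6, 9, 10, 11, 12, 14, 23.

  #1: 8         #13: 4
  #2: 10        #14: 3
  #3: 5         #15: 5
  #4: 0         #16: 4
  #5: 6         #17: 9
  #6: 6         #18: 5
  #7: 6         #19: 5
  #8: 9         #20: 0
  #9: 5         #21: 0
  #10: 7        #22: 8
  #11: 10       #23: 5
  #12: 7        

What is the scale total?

Negatively keyed items use 10 − raw:
  item 1: 10 − 8 = 2
  item 6: 10 − 6 = 4
  item 9: 10 − 5 = 5
  item 10: 10 − 7 = 3
  item 11: 10 − 10 = 0
  item 12: 10 − 7 = 3
  item 14: 10 − 3 = 7
  item 23: 10 − 5 = 5
Scored responses: 2, 10, 5, 0, 6, 4, 6, 9, 5, 3, 0, 3, 4, 7, 5, 4, 9, 5, 5, 0, 0, 8, 5
Total = 2 + 10 + 5 + 0 + 6 + 4 + 6 + 9 + 5 + 3 + 0 + 3 + 4 + 7 + 5 + 4 + 9 + 5 + 5 + 0 + 0 + 8 + 5 = 105

105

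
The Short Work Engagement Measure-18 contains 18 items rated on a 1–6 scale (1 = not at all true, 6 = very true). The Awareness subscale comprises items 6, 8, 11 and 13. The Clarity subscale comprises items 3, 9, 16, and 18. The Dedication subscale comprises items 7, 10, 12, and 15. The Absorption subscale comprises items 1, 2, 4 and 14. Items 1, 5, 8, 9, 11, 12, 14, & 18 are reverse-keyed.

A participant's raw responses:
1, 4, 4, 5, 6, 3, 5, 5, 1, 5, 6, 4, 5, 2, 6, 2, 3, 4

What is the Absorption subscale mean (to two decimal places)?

Absorption items: 1, 2, 4, 14.
Of these, items 1 & 14 are reverse-keyed; on a 1–6 scale, reversed = 7 − raw.
  item 1: 7 − 1 = 6
  item 2: 4
  item 4: 5
  item 14: 7 − 2 = 5
Sum = 6 + 4 + 5 + 5 = 20
Mean = 20 / 4 = 5.00

5.00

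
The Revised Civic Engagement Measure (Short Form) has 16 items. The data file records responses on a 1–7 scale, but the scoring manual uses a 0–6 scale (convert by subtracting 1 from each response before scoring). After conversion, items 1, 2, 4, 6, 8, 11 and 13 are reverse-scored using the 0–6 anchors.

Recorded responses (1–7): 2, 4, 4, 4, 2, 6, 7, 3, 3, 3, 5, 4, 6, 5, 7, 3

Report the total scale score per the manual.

Convert to 0–6: 1, 3, 3, 3, 1, 5, 6, 2, 2, 2, 4, 3, 5, 4, 6, 2
Reverse-coded (on a 0–6 scale, reversed = 6 − raw):
  item 1: 6 − 1 = 5
  item 2: 6 − 3 = 3
  item 4: 6 − 3 = 3
  item 6: 6 − 5 = 1
  item 8: 6 − 2 = 4
  item 11: 6 − 4 = 2
  item 13: 6 − 5 = 1
Scored: 5, 3, 3, 3, 1, 1, 6, 4, 2, 2, 2, 3, 1, 4, 6, 2
Total = 48

48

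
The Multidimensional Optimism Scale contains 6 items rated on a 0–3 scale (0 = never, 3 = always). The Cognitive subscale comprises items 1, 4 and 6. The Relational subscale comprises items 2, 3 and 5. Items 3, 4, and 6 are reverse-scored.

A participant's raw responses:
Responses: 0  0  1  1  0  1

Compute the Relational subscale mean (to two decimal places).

0.67

Relational items: 2, 3, 5.
Of these, item 3 is reverse-scored; reversed = (0+3) − raw = 3 − raw.
  item 2: 0
  item 3: 3 − 1 = 2
  item 5: 0
Sum = 0 + 2 + 0 = 2
Mean = 2 / 3 = 0.67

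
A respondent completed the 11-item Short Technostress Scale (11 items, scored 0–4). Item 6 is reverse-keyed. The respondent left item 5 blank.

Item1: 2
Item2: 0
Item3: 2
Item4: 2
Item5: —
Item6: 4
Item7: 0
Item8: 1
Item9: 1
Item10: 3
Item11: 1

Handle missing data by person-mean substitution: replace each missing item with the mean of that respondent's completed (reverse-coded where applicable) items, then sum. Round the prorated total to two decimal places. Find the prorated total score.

13.20

Reverse-coded (on a 0–4 scale, reversed = 4 − raw):
  item 6: 4 − 4 = 0
Completed scored items (10 of 11): 2, 0, 2, 2, 0, 0, 1, 1, 3, 1; sum = 12.
Person mean = 12 / 10 ≈ 1.2000
Prorated total = (12 / 10) × 11 = 13.20 (to 2 dp)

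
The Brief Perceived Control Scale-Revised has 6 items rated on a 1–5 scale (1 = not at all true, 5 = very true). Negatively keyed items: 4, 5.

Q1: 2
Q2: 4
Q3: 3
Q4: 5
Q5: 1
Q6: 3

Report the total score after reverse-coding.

Apply reverse scoring (reversed = (1+5) − raw = 6 − raw):
  item 4: 6 − 5 = 1
  item 5: 6 − 1 = 5
After reverse-coding: 2, 4, 3, 1, 5, 3
Total = 2 + 4 + 3 + 1 + 5 + 3 = 18

18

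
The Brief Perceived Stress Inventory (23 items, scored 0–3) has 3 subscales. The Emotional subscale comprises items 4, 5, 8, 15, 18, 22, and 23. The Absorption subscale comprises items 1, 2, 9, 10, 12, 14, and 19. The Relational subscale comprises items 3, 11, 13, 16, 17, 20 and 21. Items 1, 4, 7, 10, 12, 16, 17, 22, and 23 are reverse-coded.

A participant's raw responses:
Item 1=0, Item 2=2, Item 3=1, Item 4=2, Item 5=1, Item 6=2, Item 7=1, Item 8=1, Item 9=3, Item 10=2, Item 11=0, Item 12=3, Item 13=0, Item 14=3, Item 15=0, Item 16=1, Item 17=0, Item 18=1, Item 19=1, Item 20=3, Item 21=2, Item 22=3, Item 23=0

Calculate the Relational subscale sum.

11

Relational items: 3, 11, 13, 16, 17, 20, 21.
Of these, items 16 and 17 are reverse-coded; reverse-coded value = 3 − response.
  item 3: 1
  item 11: 0
  item 13: 0
  item 16: 3 − 1 = 2
  item 17: 3 − 0 = 3
  item 20: 3
  item 21: 2
Sum = 1 + 0 + 0 + 2 + 3 + 3 + 2 = 11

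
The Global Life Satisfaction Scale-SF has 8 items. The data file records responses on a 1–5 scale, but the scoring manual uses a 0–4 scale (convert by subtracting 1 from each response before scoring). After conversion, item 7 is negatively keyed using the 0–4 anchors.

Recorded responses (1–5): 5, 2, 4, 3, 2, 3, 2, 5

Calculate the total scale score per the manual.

Convert to 0–4: 4, 1, 3, 2, 1, 2, 1, 4
Reverse-coded (reversed = (0+4) − raw = 4 − raw):
  item 7: 4 − 1 = 3
Scored: 4, 1, 3, 2, 1, 2, 3, 4
Total = 20

20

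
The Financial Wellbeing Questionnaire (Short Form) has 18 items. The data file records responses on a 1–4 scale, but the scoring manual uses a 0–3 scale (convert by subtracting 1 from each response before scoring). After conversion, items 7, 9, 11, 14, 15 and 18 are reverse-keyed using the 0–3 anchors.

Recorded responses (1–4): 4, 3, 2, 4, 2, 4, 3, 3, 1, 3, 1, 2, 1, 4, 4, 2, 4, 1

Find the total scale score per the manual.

Convert to 0–3: 3, 2, 1, 3, 1, 3, 2, 2, 0, 2, 0, 1, 0, 3, 3, 1, 3, 0
Reverse-coded (reverse-coded value = 3 − response):
  item 7: 3 − 2 = 1
  item 9: 3 − 0 = 3
  item 11: 3 − 0 = 3
  item 14: 3 − 3 = 0
  item 15: 3 − 3 = 0
  item 18: 3 − 0 = 3
Scored: 3, 2, 1, 3, 1, 3, 1, 2, 3, 2, 3, 1, 0, 0, 0, 1, 3, 3
Total = 32

32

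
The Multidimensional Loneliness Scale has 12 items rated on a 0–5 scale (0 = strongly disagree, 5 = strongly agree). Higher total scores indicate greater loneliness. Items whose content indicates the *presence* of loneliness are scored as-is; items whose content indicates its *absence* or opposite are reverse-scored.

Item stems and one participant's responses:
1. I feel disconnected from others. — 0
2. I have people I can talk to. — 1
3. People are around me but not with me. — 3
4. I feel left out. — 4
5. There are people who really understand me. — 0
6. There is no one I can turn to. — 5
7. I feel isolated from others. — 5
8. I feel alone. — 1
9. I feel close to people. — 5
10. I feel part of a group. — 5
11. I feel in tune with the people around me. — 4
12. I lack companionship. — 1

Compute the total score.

29

Items 2, 5, 9, 10, 11 describe the absence/opposite of loneliness → reverse-score.
on a 0–5 scale, reversed = 5 − raw.
  item 1: 0
  item 2: 5 − 1 = 4
  item 3: 3
  item 4: 4
  item 5: 5 − 0 = 5
  item 6: 5
  item 7: 5
  item 8: 1
  item 9: 5 − 5 = 0
  item 10: 5 − 5 = 0
  item 11: 5 − 4 = 1
  item 12: 1
Total = 0 + 4 + 3 + 4 + 5 + 5 + 5 + 1 + 0 + 0 + 1 + 1 = 29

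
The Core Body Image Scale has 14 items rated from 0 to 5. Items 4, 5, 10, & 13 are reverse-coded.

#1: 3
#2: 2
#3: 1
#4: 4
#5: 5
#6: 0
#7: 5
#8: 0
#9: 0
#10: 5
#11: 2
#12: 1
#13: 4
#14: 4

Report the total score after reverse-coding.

20

Reverse-coded items (on a 0–5 scale, reversed = 5 − raw):
  item 4: 5 − 4 = 1
  item 5: 5 − 5 = 0
  item 10: 5 − 5 = 0
  item 13: 5 − 4 = 1
Scored items: 3, 2, 1, 1, 0, 0, 5, 0, 0, 0, 2, 1, 1, 4
Total = 3 + 2 + 1 + 1 + 0 + 0 + 5 + 0 + 0 + 0 + 2 + 1 + 1 + 4 = 20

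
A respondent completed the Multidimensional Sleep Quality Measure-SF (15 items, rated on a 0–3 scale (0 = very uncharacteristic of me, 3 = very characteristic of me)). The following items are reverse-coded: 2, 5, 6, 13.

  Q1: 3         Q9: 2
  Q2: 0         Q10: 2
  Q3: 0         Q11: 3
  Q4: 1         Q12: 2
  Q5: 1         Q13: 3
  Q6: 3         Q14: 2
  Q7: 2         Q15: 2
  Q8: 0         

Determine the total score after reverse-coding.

Reverse-coded items (on a 0–3 scale, reversed = 3 − raw):
  item 2: 3 − 0 = 3
  item 5: 3 − 1 = 2
  item 6: 3 − 3 = 0
  item 13: 3 − 3 = 0
After reverse-coding: 3, 3, 0, 1, 2, 0, 2, 0, 2, 2, 3, 2, 0, 2, 2
Total = 3 + 3 + 0 + 1 + 2 + 0 + 2 + 0 + 2 + 2 + 3 + 2 + 0 + 2 + 2 = 24

24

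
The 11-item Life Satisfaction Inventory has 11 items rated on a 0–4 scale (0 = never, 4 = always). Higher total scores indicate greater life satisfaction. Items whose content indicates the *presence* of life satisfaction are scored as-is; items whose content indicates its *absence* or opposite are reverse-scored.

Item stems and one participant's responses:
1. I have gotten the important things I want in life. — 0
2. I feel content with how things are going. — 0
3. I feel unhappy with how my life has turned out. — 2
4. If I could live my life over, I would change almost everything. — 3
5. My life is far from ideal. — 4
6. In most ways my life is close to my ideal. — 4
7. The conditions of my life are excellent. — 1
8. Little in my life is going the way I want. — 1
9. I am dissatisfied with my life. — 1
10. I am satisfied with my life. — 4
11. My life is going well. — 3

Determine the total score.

21

Items 3, 4, 5, 8, 9 describe the absence/opposite of life satisfaction → reverse-score.
on a 0–4 scale, reversed = 4 − raw.
  item 1: 0
  item 2: 0
  item 3: 4 − 2 = 2
  item 4: 4 − 3 = 1
  item 5: 4 − 4 = 0
  item 6: 4
  item 7: 1
  item 8: 4 − 1 = 3
  item 9: 4 − 1 = 3
  item 10: 4
  item 11: 3
Total = 0 + 0 + 2 + 1 + 0 + 4 + 1 + 3 + 3 + 4 + 3 = 21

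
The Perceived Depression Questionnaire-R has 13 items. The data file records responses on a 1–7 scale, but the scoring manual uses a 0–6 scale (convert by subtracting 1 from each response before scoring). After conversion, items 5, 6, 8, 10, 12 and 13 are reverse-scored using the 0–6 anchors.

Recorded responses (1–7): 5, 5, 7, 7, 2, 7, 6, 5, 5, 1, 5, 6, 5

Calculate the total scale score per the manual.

49

Convert to 0–6: 4, 4, 6, 6, 1, 6, 5, 4, 4, 0, 4, 5, 4
Reverse-coded (reverse-coded value = 6 − response):
  item 5: 6 − 1 = 5
  item 6: 6 − 6 = 0
  item 8: 6 − 4 = 2
  item 10: 6 − 0 = 6
  item 12: 6 − 5 = 1
  item 13: 6 − 4 = 2
Scored: 4, 4, 6, 6, 5, 0, 5, 2, 4, 6, 4, 1, 2
Total = 49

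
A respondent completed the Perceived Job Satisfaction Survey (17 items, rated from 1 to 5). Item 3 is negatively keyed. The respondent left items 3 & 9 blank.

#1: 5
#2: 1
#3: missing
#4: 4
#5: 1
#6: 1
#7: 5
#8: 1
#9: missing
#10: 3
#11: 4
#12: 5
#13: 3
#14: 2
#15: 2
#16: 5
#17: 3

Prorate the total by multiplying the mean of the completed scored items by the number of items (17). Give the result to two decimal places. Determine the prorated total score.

51.00

Reverse-coded (reversed = (1+5) − raw = 6 − raw):
Completed scored items (15 of 17): 5, 1, 4, 1, 1, 5, 1, 3, 4, 5, 3, 2, 2, 5, 3; sum = 45.
Person mean = 45 / 15 ≈ 3.0000
Prorated total = (45 / 15) × 17 = 51.00 (to 2 dp)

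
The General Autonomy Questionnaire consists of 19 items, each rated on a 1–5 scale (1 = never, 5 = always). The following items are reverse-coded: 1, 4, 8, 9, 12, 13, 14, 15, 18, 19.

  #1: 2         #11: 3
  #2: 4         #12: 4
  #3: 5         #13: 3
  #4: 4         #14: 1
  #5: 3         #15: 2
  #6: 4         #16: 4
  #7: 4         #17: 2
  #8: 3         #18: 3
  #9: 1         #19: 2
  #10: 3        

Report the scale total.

Reverse-coded items (reversed = (1+5) − raw = 6 − raw):
  item 1: 6 − 2 = 4
  item 4: 6 − 4 = 2
  item 8: 6 − 3 = 3
  item 9: 6 − 1 = 5
  item 12: 6 − 4 = 2
  item 13: 6 − 3 = 3
  item 14: 6 − 1 = 5
  item 15: 6 − 2 = 4
  item 18: 6 − 3 = 3
  item 19: 6 − 2 = 4
Scored responses: 4, 4, 5, 2, 3, 4, 4, 3, 5, 3, 3, 2, 3, 5, 4, 4, 2, 3, 4
Total = 4 + 4 + 5 + 2 + 3 + 4 + 4 + 3 + 5 + 3 + 3 + 2 + 3 + 5 + 4 + 4 + 2 + 3 + 4 = 67

67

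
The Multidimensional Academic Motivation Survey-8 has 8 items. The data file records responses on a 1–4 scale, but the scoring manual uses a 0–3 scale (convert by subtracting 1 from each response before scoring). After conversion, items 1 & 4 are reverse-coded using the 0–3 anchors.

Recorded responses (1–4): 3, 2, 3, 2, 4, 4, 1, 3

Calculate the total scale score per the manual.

14

Convert to 0–3: 2, 1, 2, 1, 3, 3, 0, 2
Reverse-coded (reverse-coded value = 3 − response):
  item 1: 3 − 2 = 1
  item 4: 3 − 1 = 2
Scored: 1, 1, 2, 2, 3, 3, 0, 2
Total = 14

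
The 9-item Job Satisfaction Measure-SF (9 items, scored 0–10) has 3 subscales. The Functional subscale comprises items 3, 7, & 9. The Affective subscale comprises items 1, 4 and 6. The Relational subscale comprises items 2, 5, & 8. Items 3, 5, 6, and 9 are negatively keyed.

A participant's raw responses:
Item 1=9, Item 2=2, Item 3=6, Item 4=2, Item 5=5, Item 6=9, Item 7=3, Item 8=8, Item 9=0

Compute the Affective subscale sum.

12

Affective items: 1, 4, 6.
Of these, item 6 is negatively keyed; reversed = (0+10) − raw = 10 − raw.
  item 1: 9
  item 4: 2
  item 6: 10 − 9 = 1
Sum = 9 + 2 + 1 = 12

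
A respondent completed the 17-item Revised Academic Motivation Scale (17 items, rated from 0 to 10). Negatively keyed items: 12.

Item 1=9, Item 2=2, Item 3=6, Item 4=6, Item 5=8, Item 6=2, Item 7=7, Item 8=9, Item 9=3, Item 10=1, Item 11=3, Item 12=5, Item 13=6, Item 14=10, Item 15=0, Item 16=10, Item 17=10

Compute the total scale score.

97

Apply reverse scoring (reverse-coded value = 10 − response):
  item 12: 10 − 5 = 5
Scored responses: 9, 2, 6, 6, 8, 2, 7, 9, 3, 1, 3, 5, 6, 10, 0, 10, 10
Total = 9 + 2 + 6 + 6 + 8 + 2 + 7 + 9 + 3 + 1 + 3 + 5 + 6 + 10 + 0 + 10 + 10 = 97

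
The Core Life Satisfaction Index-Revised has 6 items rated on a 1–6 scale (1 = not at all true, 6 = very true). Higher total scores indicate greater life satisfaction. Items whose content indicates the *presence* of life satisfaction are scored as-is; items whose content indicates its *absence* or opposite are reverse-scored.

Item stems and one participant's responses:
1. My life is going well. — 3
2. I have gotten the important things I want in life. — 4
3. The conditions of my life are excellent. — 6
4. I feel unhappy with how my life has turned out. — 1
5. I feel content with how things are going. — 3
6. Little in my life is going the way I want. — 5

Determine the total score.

Items 4, 6 describe the absence/opposite of life satisfaction → reverse-score.
reverse-coded value = 7 − response.
  item 1: 3
  item 2: 4
  item 3: 6
  item 4: 7 − 1 = 6
  item 5: 3
  item 6: 7 − 5 = 2
Total = 3 + 4 + 6 + 6 + 3 + 2 = 24

24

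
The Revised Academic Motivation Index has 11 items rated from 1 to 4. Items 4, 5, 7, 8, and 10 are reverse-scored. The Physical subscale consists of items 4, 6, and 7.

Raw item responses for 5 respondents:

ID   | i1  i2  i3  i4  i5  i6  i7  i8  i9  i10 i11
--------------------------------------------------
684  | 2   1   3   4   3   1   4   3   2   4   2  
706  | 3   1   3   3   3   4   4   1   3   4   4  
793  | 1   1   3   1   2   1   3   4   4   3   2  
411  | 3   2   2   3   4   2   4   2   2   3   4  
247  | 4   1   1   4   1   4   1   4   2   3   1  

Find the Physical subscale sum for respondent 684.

3

Respondent 684 raw: 2, 1, 3, 4, 3, 1, 4, 3, 2, 4, 2.
Physical items: 4, 6, 7.
Reverse-coded (on a 1–4 scale, reversed = 5 − raw):
  item 4: 5 − 4 = 1
  item 6: 1
  item 7: 5 − 4 = 1
Sum = 1 + 1 + 1 = 3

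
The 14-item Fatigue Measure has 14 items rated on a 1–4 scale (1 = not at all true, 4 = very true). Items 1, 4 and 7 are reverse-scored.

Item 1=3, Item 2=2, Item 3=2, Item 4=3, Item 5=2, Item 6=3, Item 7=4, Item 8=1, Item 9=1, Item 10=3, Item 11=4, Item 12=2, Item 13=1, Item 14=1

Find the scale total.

Reversing items 1, 4, and 7 with 5 − raw:
Total = (5−3) + 2 + 2 + (5−3) + 2 + 3 + (5−4) + 1 + 1 + 3 + 4 + 2 + 1 + 1
      = 2 + 2 + 2 + 2 + 2 + 3 + 1 + 1 + 1 + 3 + 4 + 2 + 1 + 1 = 27

27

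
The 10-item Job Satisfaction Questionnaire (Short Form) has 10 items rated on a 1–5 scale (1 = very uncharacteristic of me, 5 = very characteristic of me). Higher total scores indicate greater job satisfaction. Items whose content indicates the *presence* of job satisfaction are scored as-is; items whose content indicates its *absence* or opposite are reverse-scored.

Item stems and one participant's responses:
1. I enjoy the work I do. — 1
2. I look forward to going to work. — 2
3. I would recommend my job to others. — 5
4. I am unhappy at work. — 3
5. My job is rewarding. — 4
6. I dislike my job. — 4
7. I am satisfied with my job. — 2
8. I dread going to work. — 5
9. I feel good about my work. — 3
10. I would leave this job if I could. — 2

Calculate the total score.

Items 4, 6, 8, 10 describe the absence/opposite of job satisfaction → reverse-score.
on a 1–5 scale, reversed = 6 − raw.
  item 1: 1
  item 2: 2
  item 3: 5
  item 4: 6 − 3 = 3
  item 5: 4
  item 6: 6 − 4 = 2
  item 7: 2
  item 8: 6 − 5 = 1
  item 9: 3
  item 10: 6 − 2 = 4
Total = 1 + 2 + 5 + 3 + 4 + 2 + 2 + 1 + 3 + 4 = 27

27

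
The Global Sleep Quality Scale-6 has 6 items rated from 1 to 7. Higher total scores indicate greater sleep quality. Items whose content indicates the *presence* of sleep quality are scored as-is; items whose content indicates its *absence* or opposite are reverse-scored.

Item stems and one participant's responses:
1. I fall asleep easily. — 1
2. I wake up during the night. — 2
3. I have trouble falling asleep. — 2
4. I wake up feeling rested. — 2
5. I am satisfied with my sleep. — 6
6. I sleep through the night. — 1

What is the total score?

Items 2, 3 describe the absence/opposite of sleep quality → reverse-score.
reversed = (1+7) − raw = 8 − raw.
  item 1: 1
  item 2: 8 − 2 = 6
  item 3: 8 − 2 = 6
  item 4: 2
  item 5: 6
  item 6: 1
Total = 1 + 6 + 6 + 2 + 6 + 1 = 22

22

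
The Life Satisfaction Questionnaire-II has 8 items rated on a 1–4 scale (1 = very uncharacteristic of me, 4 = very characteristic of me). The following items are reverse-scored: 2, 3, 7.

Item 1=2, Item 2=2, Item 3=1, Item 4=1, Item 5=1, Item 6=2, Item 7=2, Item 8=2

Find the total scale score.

Raw sum = 13. Reverse-scored items: 2, 3, 7; their raw sum = 5.
Each reversal replaces raw with 5 − raw, changing the total by 5 − 2·raw per item.
Total = 13 + 3·5 − 2·5 = 13 + 15 − 10 = 18

18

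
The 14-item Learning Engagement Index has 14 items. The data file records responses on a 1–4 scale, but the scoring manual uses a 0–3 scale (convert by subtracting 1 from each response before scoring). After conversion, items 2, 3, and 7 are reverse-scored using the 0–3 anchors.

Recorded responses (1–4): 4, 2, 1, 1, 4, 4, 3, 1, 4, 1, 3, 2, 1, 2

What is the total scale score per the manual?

Convert to 0–3: 3, 1, 0, 0, 3, 3, 2, 0, 3, 0, 2, 1, 0, 1
Reverse-coded (reverse-coded value = 3 − response):
  item 2: 3 − 1 = 2
  item 3: 3 − 0 = 3
  item 7: 3 − 2 = 1
Scored: 3, 2, 3, 0, 3, 3, 1, 0, 3, 0, 2, 1, 0, 1
Total = 22

22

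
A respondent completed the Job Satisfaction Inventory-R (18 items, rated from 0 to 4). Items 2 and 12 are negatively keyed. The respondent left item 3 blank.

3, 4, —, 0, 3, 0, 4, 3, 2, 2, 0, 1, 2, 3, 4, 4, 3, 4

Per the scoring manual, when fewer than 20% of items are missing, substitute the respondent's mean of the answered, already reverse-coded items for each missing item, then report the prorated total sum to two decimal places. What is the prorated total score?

Reverse-coded (reverse-coded value = 4 − response):
  item 2: 4 − 4 = 0
  item 12: 4 − 1 = 3
Completed scored items (17 of 18): 3, 0, 0, 3, 0, 4, 3, 2, 2, 0, 3, 2, 3, 4, 4, 3, 4; sum = 40.
Person mean = 40 / 17 ≈ 2.3529
Prorated total = (40 / 17) × 18 = 42.35 (to 2 dp)

42.35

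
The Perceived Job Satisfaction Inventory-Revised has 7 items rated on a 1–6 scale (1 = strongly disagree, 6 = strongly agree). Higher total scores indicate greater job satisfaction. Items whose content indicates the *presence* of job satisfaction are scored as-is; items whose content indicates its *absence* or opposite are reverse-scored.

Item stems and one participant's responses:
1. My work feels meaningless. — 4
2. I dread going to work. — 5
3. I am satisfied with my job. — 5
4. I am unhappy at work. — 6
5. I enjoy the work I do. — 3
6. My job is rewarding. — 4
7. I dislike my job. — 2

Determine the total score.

23

Items 1, 2, 4, 7 describe the absence/opposite of job satisfaction → reverse-score.
reverse-coded value = 7 − response.
  item 1: 7 − 4 = 3
  item 2: 7 − 5 = 2
  item 3: 5
  item 4: 7 − 6 = 1
  item 5: 3
  item 6: 4
  item 7: 7 − 2 = 5
Total = 3 + 2 + 5 + 1 + 3 + 4 + 5 = 23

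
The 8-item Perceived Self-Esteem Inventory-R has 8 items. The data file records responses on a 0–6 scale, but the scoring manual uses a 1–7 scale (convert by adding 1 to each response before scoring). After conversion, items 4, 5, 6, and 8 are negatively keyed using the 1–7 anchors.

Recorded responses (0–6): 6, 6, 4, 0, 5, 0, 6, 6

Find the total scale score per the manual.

43

Convert to 1–7: 7, 7, 5, 1, 6, 1, 7, 7
Reverse-coded (on a 1–7 scale, reversed = 8 − raw):
  item 4: 8 − 1 = 7
  item 5: 8 − 6 = 2
  item 6: 8 − 1 = 7
  item 8: 8 − 7 = 1
Scored: 7, 7, 5, 7, 2, 7, 7, 1
Total = 43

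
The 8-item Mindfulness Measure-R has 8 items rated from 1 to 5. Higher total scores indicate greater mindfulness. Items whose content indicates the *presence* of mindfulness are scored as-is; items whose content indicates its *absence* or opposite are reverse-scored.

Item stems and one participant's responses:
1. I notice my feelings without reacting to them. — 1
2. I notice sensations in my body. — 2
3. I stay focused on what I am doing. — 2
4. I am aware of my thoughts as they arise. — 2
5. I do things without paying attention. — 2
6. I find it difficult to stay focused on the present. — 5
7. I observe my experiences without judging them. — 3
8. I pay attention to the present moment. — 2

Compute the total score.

Items 5, 6 describe the absence/opposite of mindfulness → reverse-score.
reversed = (1+5) − raw = 6 − raw.
  item 1: 1
  item 2: 2
  item 3: 2
  item 4: 2
  item 5: 6 − 2 = 4
  item 6: 6 − 5 = 1
  item 7: 3
  item 8: 2
Total = 1 + 2 + 2 + 2 + 4 + 1 + 3 + 2 = 17

17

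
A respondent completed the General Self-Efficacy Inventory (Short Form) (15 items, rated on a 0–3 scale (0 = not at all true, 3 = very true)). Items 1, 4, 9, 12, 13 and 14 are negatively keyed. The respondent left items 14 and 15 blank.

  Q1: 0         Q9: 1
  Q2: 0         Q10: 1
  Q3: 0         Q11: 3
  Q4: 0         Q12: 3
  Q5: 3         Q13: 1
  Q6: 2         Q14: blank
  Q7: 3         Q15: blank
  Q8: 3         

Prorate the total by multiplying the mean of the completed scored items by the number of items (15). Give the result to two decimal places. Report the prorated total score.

28.85

Reverse-coded (reverse-coded value = 3 − response):
  item 1: 3 − 0 = 3
  item 4: 3 − 0 = 3
  item 9: 3 − 1 = 2
  item 12: 3 − 3 = 0
  item 13: 3 − 1 = 2
Completed scored items (13 of 15): 3, 0, 0, 3, 3, 2, 3, 3, 2, 1, 3, 0, 2; sum = 25.
Person mean = 25 / 13 ≈ 1.9231
Prorated total = (25 / 13) × 15 = 28.85 (to 2 dp)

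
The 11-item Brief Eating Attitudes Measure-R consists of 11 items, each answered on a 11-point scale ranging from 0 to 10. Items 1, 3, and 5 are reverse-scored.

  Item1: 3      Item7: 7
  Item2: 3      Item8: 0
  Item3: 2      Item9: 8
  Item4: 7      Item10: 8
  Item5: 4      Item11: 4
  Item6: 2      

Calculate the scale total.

Apply reverse scoring (on a 0–10 scale, reversed = 10 − raw):
  item 1: 10 − 3 = 7
  item 3: 10 − 2 = 8
  item 5: 10 − 4 = 6
Scored items: 7, 3, 8, 7, 6, 2, 7, 0, 8, 8, 4
Total = 7 + 3 + 8 + 7 + 6 + 2 + 7 + 0 + 8 + 8 + 4 = 60

60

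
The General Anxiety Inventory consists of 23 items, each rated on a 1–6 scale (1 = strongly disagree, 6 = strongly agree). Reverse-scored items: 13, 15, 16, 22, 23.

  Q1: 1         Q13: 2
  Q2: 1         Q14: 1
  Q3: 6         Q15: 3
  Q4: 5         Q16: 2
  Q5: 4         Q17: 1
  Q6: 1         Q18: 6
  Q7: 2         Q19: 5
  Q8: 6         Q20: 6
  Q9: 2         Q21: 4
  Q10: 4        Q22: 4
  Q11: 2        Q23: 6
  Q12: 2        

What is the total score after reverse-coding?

77

Reverse-coded items (reverse-coded value = 7 − response):
  item 13: 7 − 2 = 5
  item 15: 7 − 3 = 4
  item 16: 7 − 2 = 5
  item 22: 7 − 4 = 3
  item 23: 7 − 6 = 1
After reverse-coding: 1, 1, 6, 5, 4, 1, 2, 6, 2, 4, 2, 2, 5, 1, 4, 5, 1, 6, 5, 6, 4, 3, 1
Total = 1 + 1 + 6 + 5 + 4 + 1 + 2 + 6 + 2 + 4 + 2 + 2 + 5 + 1 + 4 + 5 + 1 + 6 + 5 + 6 + 4 + 3 + 1 = 77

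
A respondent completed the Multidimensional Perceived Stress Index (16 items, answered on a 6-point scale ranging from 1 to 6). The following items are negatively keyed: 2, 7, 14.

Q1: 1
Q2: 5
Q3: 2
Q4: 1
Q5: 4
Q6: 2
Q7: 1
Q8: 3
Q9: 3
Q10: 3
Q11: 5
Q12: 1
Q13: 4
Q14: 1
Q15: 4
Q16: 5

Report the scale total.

Negatively keyed items use 7 − raw:
  item 2: 7 − 5 = 2
  item 7: 7 − 1 = 6
  item 14: 7 − 1 = 6
Scored items: 1, 2, 2, 1, 4, 2, 6, 3, 3, 3, 5, 1, 4, 6, 4, 5
Total = 1 + 2 + 2 + 1 + 4 + 2 + 6 + 3 + 3 + 3 + 5 + 1 + 4 + 6 + 4 + 5 = 52

52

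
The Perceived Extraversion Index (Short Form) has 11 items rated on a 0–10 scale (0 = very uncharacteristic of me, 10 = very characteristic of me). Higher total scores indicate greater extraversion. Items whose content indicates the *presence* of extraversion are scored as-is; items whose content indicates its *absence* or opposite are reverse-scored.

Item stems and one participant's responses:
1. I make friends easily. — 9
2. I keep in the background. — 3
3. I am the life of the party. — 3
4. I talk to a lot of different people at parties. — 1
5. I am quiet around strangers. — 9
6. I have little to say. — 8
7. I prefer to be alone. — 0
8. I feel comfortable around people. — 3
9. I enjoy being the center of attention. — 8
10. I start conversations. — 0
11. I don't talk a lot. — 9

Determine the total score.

45

Items 2, 5, 6, 7, 11 describe the absence/opposite of extraversion → reverse-score.
on a 0–10 scale, reversed = 10 − raw.
  item 1: 9
  item 2: 10 − 3 = 7
  item 3: 3
  item 4: 1
  item 5: 10 − 9 = 1
  item 6: 10 − 8 = 2
  item 7: 10 − 0 = 10
  item 8: 3
  item 9: 8
  item 10: 0
  item 11: 10 − 9 = 1
Total = 9 + 7 + 3 + 1 + 1 + 2 + 10 + 3 + 8 + 0 + 1 = 45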